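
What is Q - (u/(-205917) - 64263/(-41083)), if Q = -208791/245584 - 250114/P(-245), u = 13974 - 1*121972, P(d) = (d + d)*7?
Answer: 35620376615337041779/509003191037696880 ≈ 69.981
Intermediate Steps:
P(d) = 14*d (P(d) = (2*d)*7 = 14*d)
u = -107998 (u = 13974 - 121972 = -107998)
Q = 30353921723/421176560 (Q = -208791/245584 - 250114/(14*(-245)) = -208791*1/245584 - 250114/(-3430) = -208791/245584 - 250114*(-1/3430) = -208791/245584 + 125057/1715 = 30353921723/421176560 ≈ 72.069)
Q - (u/(-205917) - 64263/(-41083)) = 30353921723/421176560 - (-107998/(-205917) - 64263/(-41083)) = 30353921723/421176560 - (-107998*(-1/205917) - 64263*(-1/41083)) = 30353921723/421176560 - (107998/205917 + 64263/41083) = 30353921723/421176560 - 1*17669726005/8459688111 = 30353921723/421176560 - 17669726005/8459688111 = 35620376615337041779/509003191037696880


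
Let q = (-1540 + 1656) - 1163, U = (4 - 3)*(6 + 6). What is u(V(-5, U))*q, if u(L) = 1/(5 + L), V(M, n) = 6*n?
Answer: -1047/77 ≈ -13.597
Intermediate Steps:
U = 12 (U = 1*12 = 12)
q = -1047 (q = 116 - 1163 = -1047)
u(V(-5, U))*q = -1047/(5 + 6*12) = -1047/(5 + 72) = -1047/77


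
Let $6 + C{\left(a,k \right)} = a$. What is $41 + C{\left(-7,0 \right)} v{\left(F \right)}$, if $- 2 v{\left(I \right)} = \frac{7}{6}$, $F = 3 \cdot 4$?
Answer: $\frac{583}{12} \approx 48.583$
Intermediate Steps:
$C{\left(a,k \right)} = -6 + a$
$F = 12$
$v{\left(I \right)} = - \frac{7}{12}$ ($v{\left(I \right)} = - \frac{7 \cdot \frac{1}{6}}{2} = \left(- \frac{1}{2}\right) \frac{7}{6} = - \frac{7}{12}$)
$41 + C{\left(-7,0 \right)} v{\left(F \right)} = 41 + \left(-6 - 7\right) \left(- \frac{7}{12}\right) = 41 - - \frac{91}{12} = 41 + \frac{91}{12} = \frac{583}{12}$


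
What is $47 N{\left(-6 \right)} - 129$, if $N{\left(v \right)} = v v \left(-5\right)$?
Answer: $-8589$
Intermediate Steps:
$N{\left(v \right)} = - 5 v^{2}$ ($N{\left(v \right)} = v^{2} \left(-5\right) = - 5 v^{2}$)
$47 N{\left(-6 \right)} - 129 = 47 \left(- 5 \left(-6\right)^{2}\right) - 129 = 47 \left(\left(-5\right) 36\right) - 129 = 47 \left(-180\right) - 129 = -8460 - 129 = -8589$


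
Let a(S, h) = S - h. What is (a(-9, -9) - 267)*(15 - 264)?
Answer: 66483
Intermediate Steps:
(a(-9, -9) - 267)*(15 - 264) = ((-9 - 1*(-9)) - 267)*(15 - 264) = ((-9 + 9) - 267)*(-249) = (0 - 267)*(-249) = -267*(-249) = 66483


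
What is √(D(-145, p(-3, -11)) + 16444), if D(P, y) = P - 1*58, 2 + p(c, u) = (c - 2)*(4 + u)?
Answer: √16241 ≈ 127.44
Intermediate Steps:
p(c, u) = -2 + (-2 + c)*(4 + u) (p(c, u) = -2 + (c - 2)*(4 + u) = -2 + (-2 + c)*(4 + u))
D(P, y) = -58 + P (D(P, y) = P - 58 = -58 + P)
√(D(-145, p(-3, -11)) + 16444) = √((-58 - 145) + 16444) = √(-203 + 16444) = √16241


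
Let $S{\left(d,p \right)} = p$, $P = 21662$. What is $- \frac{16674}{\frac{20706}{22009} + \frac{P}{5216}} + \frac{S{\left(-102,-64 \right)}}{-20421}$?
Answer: $- \frac{19544487383363360}{5970706826067} \approx -3273.4$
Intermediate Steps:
$- \frac{16674}{\frac{20706}{22009} + \frac{P}{5216}} + \frac{S{\left(-102,-64 \right)}}{-20421} = - \frac{16674}{\frac{20706}{22009} + \frac{21662}{5216}} - \frac{64}{-20421} = - \frac{16674}{20706 \cdot \frac{1}{22009} + 21662 \cdot \frac{1}{5216}} - - \frac{64}{20421} = - \frac{16674}{\frac{20706}{22009} + \frac{10831}{2608}} + \frac{64}{20421} = - \frac{16674}{\frac{292380727}{57399472}} + \frac{64}{20421} = \left(-16674\right) \frac{57399472}{292380727} + \frac{64}{20421} = - \frac{957078796128}{292380727} + \frac{64}{20421} = - \frac{19544487383363360}{5970706826067}$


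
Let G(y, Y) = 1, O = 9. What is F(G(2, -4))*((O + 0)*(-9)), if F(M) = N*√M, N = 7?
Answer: -567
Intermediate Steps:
F(M) = 7*√M
F(G(2, -4))*((O + 0)*(-9)) = (7*√1)*((9 + 0)*(-9)) = (7*1)*(9*(-9)) = 7*(-81) = -567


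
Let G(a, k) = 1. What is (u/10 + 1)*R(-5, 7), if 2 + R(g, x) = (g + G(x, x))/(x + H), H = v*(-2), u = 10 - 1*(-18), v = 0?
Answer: -342/35 ≈ -9.7714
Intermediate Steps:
u = 28 (u = 10 + 18 = 28)
H = 0 (H = 0*(-2) = 0)
R(g, x) = -2 + (1 + g)/x (R(g, x) = -2 + (g + 1)/(x + 0) = -2 + (1 + g)/x)
(u/10 + 1)*R(-5, 7) = (28/10 + 1)*((1 - 5 - 2*7)/7) = (28*(⅒) + 1)*((1 - 5 - 14)/7) = (14/5 + 1)*((⅐)*(-18)) = (19/5)*(-18/7) = -342/35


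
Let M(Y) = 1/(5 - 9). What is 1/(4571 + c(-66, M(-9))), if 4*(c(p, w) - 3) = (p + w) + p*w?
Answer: 16/72985 ≈ 0.00021922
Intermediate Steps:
M(Y) = -¼ (M(Y) = 1/(-4) = -¼)
c(p, w) = 3 + p/4 + w/4 + p*w/4 (c(p, w) = 3 + ((p + w) + p*w)/4 = 3 + (p + w + p*w)/4 = 3 + (p/4 + w/4 + p*w/4) = 3 + p/4 + w/4 + p*w/4)
1/(4571 + c(-66, M(-9))) = 1/(4571 + (3 + (¼)*(-66) + (¼)*(-¼) + (¼)*(-66)*(-¼))) = 1/(4571 + (3 - 33/2 - 1/16 + 33/8)) = 1/(4571 - 151/16) = 1/(72985/16) = 16/72985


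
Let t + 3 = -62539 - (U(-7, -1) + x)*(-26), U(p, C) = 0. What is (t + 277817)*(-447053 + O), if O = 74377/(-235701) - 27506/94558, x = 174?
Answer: -1095002276956620534677/11143707579 ≈ -9.8262e+10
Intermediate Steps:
O = -6758066036/11143707579 (O = 74377*(-1/235701) - 27506*1/94558 = -74377/235701 - 13753/47279 = -6758066036/11143707579 ≈ -0.60645)
t = -58018 (t = -3 + (-62539 - (0 + 174)*(-26)) = -3 + (-62539 - 174*(-26)) = -3 + (-62539 - 1*(-4524)) = -3 + (-62539 + 4524) = -3 - 58015 = -58018)
(t + 277817)*(-447053 + O) = (-58018 + 277817)*(-447053 - 6758066036/11143707579) = 219799*(-4981834662380723/11143707579) = -1095002276956620534677/11143707579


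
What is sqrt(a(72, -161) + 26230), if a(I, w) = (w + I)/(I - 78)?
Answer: sqrt(944814)/6 ≈ 162.00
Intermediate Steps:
a(I, w) = (I + w)/(-78 + I)
sqrt(a(72, -161) + 26230) = sqrt((72 - 161)/(-78 + 72) + 26230) = sqrt(-89/(-6) + 26230) = sqrt(-1/6*(-89) + 26230) = sqrt(89/6 + 26230) = sqrt(157469/6) = sqrt(944814)/6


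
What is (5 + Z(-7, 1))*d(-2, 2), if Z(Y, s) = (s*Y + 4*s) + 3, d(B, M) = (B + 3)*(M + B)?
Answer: 0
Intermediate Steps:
d(B, M) = (3 + B)*(B + M)
Z(Y, s) = 3 + 4*s + Y*s (Z(Y, s) = (Y*s + 4*s) + 3 = (4*s + Y*s) + 3 = 3 + 4*s + Y*s)
(5 + Z(-7, 1))*d(-2, 2) = (5 + (3 + 4*1 - 7*1))*((-2)² + 3*(-2) + 3*2 - 2*2) = (5 + (3 + 4 - 7))*(4 - 6 + 6 - 4) = (5 + 0)*0 = 5*0 = 0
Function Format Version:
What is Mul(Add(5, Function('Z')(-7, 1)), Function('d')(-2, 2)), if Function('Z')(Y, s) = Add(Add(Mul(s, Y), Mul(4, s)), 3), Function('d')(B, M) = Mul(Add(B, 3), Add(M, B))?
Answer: 0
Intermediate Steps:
Function('d')(B, M) = Mul(Add(3, B), Add(B, M))
Function('Z')(Y, s) = Add(3, Mul(4, s), Mul(Y, s)) (Function('Z')(Y, s) = Add(Add(Mul(Y, s), Mul(4, s)), 3) = Add(Add(Mul(4, s), Mul(Y, s)), 3) = Add(3, Mul(4, s), Mul(Y, s)))
Mul(Add(5, Function('Z')(-7, 1)), Function('d')(-2, 2)) = Mul(Add(5, Add(3, Mul(4, 1), Mul(-7, 1))), Add(Pow(-2, 2), Mul(3, -2), Mul(3, 2), Mul(-2, 2))) = Mul(Add(5, Add(3, 4, -7)), Add(4, -6, 6, -4)) = Mul(Add(5, 0), 0) = Mul(5, 0) = 0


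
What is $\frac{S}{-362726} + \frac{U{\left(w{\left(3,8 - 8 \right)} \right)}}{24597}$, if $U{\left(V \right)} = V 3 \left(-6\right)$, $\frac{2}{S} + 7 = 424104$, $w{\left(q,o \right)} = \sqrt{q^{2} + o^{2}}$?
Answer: $- \frac{153831009333}{70070024336221} \approx -0.0021954$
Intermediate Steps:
$w{\left(q,o \right)} = \sqrt{o^{2} + q^{2}}$
$S = \frac{2}{424097}$ ($S = \frac{2}{-7 + 424104} = \frac{2}{424097} \approx 4.7159 \cdot 10^{-6}$)
$U{\left(V \right)} = - 18 V$ ($U{\left(V \right)} = 3 V \left(-6\right) = - 18 V$)
$\frac{S}{-362726} + \frac{U{\left(w{\left(3,8 - 8 \right)} \right)}}{24597} = \frac{2}{424097 \left(-362726\right)} + \frac{\left(-18\right) \sqrt{\left(8 - 8\right)^{2} + 3^{2}}}{24597} = \frac{2}{424097} \left(- \frac{1}{362726}\right) + - 18 \sqrt{\left(8 - 8\right)^{2} + 9} \cdot \frac{1}{24597} = - \frac{1}{76915504211} + - 18 \sqrt{0^{2} + 9} \cdot \frac{1}{24597} = - \frac{1}{76915504211} + - 18 \sqrt{0 + 9} \cdot \frac{1}{24597} = - \frac{1}{76915504211} + - 18 \sqrt{9} \cdot \frac{1}{24597} = - \frac{1}{76915504211} + \left(-18\right) 3 \cdot \frac{1}{24597} = - \frac{1}{76915504211} - \frac{2}{911} = - \frac{153831009333}{70070024336221}$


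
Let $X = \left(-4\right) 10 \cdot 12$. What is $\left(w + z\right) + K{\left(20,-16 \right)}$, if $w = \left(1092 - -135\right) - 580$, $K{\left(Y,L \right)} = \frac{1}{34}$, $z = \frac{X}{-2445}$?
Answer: $\frac{3586925}{5542} \approx 647.23$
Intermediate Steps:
$X = -480$ ($X = \left(-40\right) 12 = -480$)
$z = \frac{32}{163}$ ($z = - \frac{480}{-2445} = \left(-480\right) \left(- \frac{1}{2445}\right) = \frac{32}{163} \approx 0.19632$)
$K{\left(Y,L \right)} = \frac{1}{34}$
$w = 647$ ($w = \left(1092 + \left(150 - 15\right)\right) - 580 = \left(1092 + 135\right) - 580 = 1227 - 580 = 647$)
$\left(w + z\right) + K{\left(20,-16 \right)} = \left(647 + \frac{32}{163}\right) + \frac{1}{34} = \frac{105493}{163} + \frac{1}{34} = \frac{3586925}{5542}$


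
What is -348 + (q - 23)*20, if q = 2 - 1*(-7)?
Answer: -628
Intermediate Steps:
q = 9 (q = 2 + 7 = 9)
-348 + (q - 23)*20 = -348 + (9 - 23)*20 = -348 - 14*20 = -348 - 280 = -628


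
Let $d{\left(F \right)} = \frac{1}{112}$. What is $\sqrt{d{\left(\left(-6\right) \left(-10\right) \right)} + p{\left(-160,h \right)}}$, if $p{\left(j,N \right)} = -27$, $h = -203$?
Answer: $\frac{i \sqrt{21161}}{28} \approx 5.1953 i$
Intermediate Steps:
$d{\left(F \right)} = \frac{1}{112}$
$\sqrt{d{\left(\left(-6\right) \left(-10\right) \right)} + p{\left(-160,h \right)}} = \sqrt{\frac{1}{112} - 27} = \sqrt{- \frac{3023}{112}} = \frac{i \sqrt{21161}}{28}$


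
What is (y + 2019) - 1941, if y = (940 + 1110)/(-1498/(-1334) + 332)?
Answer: 18698404/222193 ≈ 84.154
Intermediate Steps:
y = 1367350/222193 (y = 2050/(-1498*(-1/1334) + 332) = 2050/(749/667 + 332) = 2050/(222193/667) = 2050*(667/222193) = 1367350/222193 ≈ 6.1539)
(y + 2019) - 1941 = (1367350/222193 + 2019) - 1941 = 449975017/222193 - 1941 = 18698404/222193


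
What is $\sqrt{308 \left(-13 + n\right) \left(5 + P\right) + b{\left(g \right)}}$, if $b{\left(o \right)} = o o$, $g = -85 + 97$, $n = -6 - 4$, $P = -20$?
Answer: $2 \sqrt{26601} \approx 326.2$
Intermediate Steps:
$n = -10$
$g = 12$
$b{\left(o \right)} = o^{2}$
$\sqrt{308 \left(-13 + n\right) \left(5 + P\right) + b{\left(g \right)}} = \sqrt{308 \left(-13 - 10\right) \left(5 - 20\right) + 12^{2}} = \sqrt{308 \left(\left(-23\right) \left(-15\right)\right) + 144} = \sqrt{308 \cdot 345 + 144} = \sqrt{106260 + 144} = \sqrt{106404} = 2 \sqrt{26601}$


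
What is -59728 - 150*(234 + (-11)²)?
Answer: -112978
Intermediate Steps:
-59728 - 150*(234 + (-11)²) = -59728 - 150*(234 + 121) = -59728 - 150*355 = -59728 - 53250 = -112978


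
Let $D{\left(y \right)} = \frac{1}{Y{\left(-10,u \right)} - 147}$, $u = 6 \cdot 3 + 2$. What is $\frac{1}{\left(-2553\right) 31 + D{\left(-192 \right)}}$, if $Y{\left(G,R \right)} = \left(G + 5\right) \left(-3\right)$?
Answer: $- \frac{132}{10446877} \approx -1.2635 \cdot 10^{-5}$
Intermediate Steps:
$u = 20$ ($u = 18 + 2 = 20$)
$Y{\left(G,R \right)} = -15 - 3 G$ ($Y{\left(G,R \right)} = \left(5 + G\right) \left(-3\right) = -15 - 3 G$)
$D{\left(y \right)} = - \frac{1}{132}$ ($D{\left(y \right)} = \frac{1}{\left(-15 - -30\right) - 147} = \frac{1}{\left(-15 + 30\right) - 147} = \frac{1}{15 - 147} = \frac{1}{-132} = - \frac{1}{132}$)
$\frac{1}{\left(-2553\right) 31 + D{\left(-192 \right)}} = \frac{1}{\left(-2553\right) 31 - \frac{1}{132}} = \frac{1}{-79143 - \frac{1}{132}} = \frac{1}{- \frac{10446877}{132}} = - \frac{132}{10446877}$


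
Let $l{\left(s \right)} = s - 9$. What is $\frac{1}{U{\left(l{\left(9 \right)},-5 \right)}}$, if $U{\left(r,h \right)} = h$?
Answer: $- \frac{1}{5} \approx -0.2$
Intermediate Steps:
$l{\left(s \right)} = -9 + s$
$\frac{1}{U{\left(l{\left(9 \right)},-5 \right)}} = \frac{1}{-5} = - \frac{1}{5}$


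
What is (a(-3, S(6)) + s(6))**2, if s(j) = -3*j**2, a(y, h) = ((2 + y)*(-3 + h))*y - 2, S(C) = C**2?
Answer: 121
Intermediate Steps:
a(y, h) = -2 + y*(-3 + h)*(2 + y) (a(y, h) = ((-3 + h)*(2 + y))*y - 2 = y*(-3 + h)*(2 + y) - 2 = -2 + y*(-3 + h)*(2 + y))
(a(-3, S(6)) + s(6))**2 = ((-2 - 6*(-3) - 3*(-3)**2 + 6**2*(-3)**2 + 2*6**2*(-3)) - 3*6**2)**2 = ((-2 + 18 - 3*9 + 36*9 + 2*36*(-3)) - 3*36)**2 = ((-2 + 18 - 27 + 324 - 216) - 108)**2 = (97 - 108)**2 = (-11)**2 = 121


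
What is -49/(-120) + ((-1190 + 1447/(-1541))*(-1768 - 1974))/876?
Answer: 68680080697/13499160 ≈ 5087.7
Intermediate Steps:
-49/(-120) + ((-1190 + 1447/(-1541))*(-1768 - 1974))/876 = -49*(-1/120) + ((-1190 + 1447*(-1/1541))*(-3742))*(1/876) = 49/120 + ((-1190 - 1447/1541)*(-3742))*(1/876) = 49/120 - 1835237/1541*(-3742)*(1/876) = 49/120 + (6867456854/1541)*(1/876) = 49/120 + 3433728427/674958 = 68680080697/13499160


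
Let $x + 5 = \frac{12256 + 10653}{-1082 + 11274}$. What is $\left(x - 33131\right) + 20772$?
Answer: $- \frac{125990979}{10192} \approx -12362.0$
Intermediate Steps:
$x = - \frac{28051}{10192}$ ($x = -5 + \frac{12256 + 10653}{-1082 + 11274} = -5 + \frac{22909}{10192} = - \frac{28051}{10192} \approx -2.7523$)
$\left(x - 33131\right) + 20772 = \left(- \frac{28051}{10192} - 33131\right) + 20772 = - \frac{337699203}{10192} + 20772 = - \frac{125990979}{10192}$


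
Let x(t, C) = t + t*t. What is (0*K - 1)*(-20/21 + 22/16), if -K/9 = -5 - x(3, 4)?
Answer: -71/168 ≈ -0.42262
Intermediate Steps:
x(t, C) = t + t**2
K = 153 (K = -9*(-5 - 3*(1 + 3)) = -9*(-5 - 3*4) = -9*(-5 - 1*12) = -9*(-5 - 12) = -9*(-17) = 153)
(0*K - 1)*(-20/21 + 22/16) = (0*153 - 1)*(-20/21 + 22/16) = (0 - 1)*(-20*1/21 + 22*(1/16)) = -(-20/21 + 11/8) = -1*71/168 = -71/168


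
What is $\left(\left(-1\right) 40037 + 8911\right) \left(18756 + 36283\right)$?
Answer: $-1713143914$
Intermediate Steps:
$\left(\left(-1\right) 40037 + 8911\right) \left(18756 + 36283\right) = \left(-40037 + 8911\right) 55039 = \left(-31126\right) 55039 = -1713143914$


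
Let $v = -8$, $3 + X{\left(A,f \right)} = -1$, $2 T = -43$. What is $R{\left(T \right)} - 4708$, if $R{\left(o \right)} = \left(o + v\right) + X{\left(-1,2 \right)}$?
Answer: $- \frac{9483}{2} \approx -4741.5$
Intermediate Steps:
$T = - \frac{43}{2}$ ($T = \frac{1}{2} \left(-43\right) = - \frac{43}{2} \approx -21.5$)
$X{\left(A,f \right)} = -4$ ($X{\left(A,f \right)} = -3 - 1 = -4$)
$R{\left(o \right)} = -12 + o$ ($R{\left(o \right)} = \left(o - 8\right) - 4 = \left(-8 + o\right) - 4 = -12 + o$)
$R{\left(T \right)} - 4708 = \left(-12 - \frac{43}{2}\right) - 4708 = - \frac{67}{2} - 4708 = - \frac{9483}{2}$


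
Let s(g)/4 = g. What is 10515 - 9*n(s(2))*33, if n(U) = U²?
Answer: -8493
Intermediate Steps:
s(g) = 4*g
10515 - 9*n(s(2))*33 = 10515 - 9*(4*2)²*33 = 10515 - 9*8²*33 = 10515 - 9*64*33 = 10515 - 576*33 = 10515 - 19008 = -8493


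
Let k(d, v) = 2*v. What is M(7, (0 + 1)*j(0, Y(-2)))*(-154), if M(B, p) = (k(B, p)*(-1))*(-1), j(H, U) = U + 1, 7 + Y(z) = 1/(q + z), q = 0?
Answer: 2002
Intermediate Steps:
Y(z) = -7 + 1/z (Y(z) = -7 + 1/(0 + z) = -7 + 1/z)
j(H, U) = 1 + U
M(B, p) = 2*p (M(B, p) = ((2*p)*(-1))*(-1) = -2*p*(-1) = 2*p)
M(7, (0 + 1)*j(0, Y(-2)))*(-154) = (2*((0 + 1)*(1 + (-7 + 1/(-2)))))*(-154) = (2*(1*(1 + (-7 - ½))))*(-154) = (2*(1*(1 - 15/2)))*(-154) = (2*(1*(-13/2)))*(-154) = (2*(-13/2))*(-154) = -13*(-154) = 2002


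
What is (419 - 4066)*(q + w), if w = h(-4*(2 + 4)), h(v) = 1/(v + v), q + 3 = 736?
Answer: -128312401/48 ≈ -2.6732e+6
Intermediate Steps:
q = 733 (q = -3 + 736 = 733)
h(v) = 1/(2*v)
w = -1/48 (w = 1/(2*((-4*(2 + 4)))) = 1/(2*((-4*6))) = (½)/(-24) = (½)*(-1/24) = -1/48 ≈ -0.020833)
(419 - 4066)*(q + w) = (419 - 4066)*(733 - 1/48) = -3647*35183/48 = -128312401/48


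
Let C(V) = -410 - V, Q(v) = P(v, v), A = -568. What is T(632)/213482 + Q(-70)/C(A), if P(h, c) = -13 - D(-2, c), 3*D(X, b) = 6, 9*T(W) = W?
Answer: -14360107/151785702 ≈ -0.094608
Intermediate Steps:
T(W) = W/9
D(X, b) = 2 (D(X, b) = (1/3)*6 = 2)
P(h, c) = -15 (P(h, c) = -13 - 1*2 = -13 - 2 = -15)
Q(v) = -15
T(632)/213482 + Q(-70)/C(A) = ((1/9)*632)/213482 - 15/(-410 - 1*(-568)) = (632/9)*(1/213482) - 15/(-410 + 568) = 316/960669 - 15/158 = -14360107/151785702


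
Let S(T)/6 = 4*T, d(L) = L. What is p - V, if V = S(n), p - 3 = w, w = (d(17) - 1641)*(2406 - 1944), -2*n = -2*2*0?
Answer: -750285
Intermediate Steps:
n = 0 (n = -(-2*2)*0/2 = -(-2)*0 = -½*0 = 0)
S(T) = 24*T (S(T) = 6*(4*T) = 24*T)
w = -750288 (w = (17 - 1641)*(2406 - 1944) = -1624*462 = -750288)
p = -750285 (p = 3 - 750288 = -750285)
V = 0 (V = 24*0 = 0)
p - V = -750285 - 1*0 = -750285 + 0 = -750285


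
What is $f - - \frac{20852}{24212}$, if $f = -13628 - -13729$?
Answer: $\frac{616566}{6053} \approx 101.86$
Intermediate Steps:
$f = 101$ ($f = -13628 + 13729 = 101$)
$f - - \frac{20852}{24212} = 101 - - \frac{20852}{24212} = 101 - \left(-20852\right) \frac{1}{24212} = 101 - - \frac{5213}{6053} = 101 + \frac{5213}{6053} = \frac{616566}{6053}$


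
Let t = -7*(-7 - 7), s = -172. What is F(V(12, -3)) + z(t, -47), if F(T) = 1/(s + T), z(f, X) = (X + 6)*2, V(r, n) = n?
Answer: -14351/175 ≈ -82.006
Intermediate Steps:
t = 98 (t = -7*(-14) = 98)
z(f, X) = 12 + 2*X (z(f, X) = (6 + X)*2 = 12 + 2*X)
F(T) = 1/(-172 + T)
F(V(12, -3)) + z(t, -47) = 1/(-172 - 3) + (12 + 2*(-47)) = 1/(-175) + (12 - 94) = -1/175 - 82 = -14351/175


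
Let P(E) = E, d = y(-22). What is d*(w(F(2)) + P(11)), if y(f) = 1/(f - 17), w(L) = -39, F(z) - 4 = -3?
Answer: 28/39 ≈ 0.71795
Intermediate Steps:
F(z) = 1 (F(z) = 4 - 3 = 1)
y(f) = 1/(-17 + f)
d = -1/39 (d = 1/(-17 - 22) = 1/(-39) = -1/39 ≈ -0.025641)
d*(w(F(2)) + P(11)) = -(-39 + 11)/39 = -1/39*(-28) = 28/39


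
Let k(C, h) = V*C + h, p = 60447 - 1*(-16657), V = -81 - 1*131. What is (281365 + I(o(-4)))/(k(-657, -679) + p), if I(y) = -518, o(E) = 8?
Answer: 280847/215709 ≈ 1.3020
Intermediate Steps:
V = -212 (V = -81 - 131 = -212)
p = 77104 (p = 60447 + 16657 = 77104)
k(C, h) = h - 212*C (k(C, h) = -212*C + h = h - 212*C)
(281365 + I(o(-4)))/(k(-657, -679) + p) = (281365 - 518)/((-679 - 212*(-657)) + 77104) = 280847/((-679 + 139284) + 77104) = 280847/(138605 + 77104) = 280847/215709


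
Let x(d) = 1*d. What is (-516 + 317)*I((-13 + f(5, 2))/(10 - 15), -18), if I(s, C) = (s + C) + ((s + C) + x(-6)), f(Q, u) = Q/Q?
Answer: 37014/5 ≈ 7402.8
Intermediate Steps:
x(d) = d
f(Q, u) = 1
I(s, C) = -6 + 2*C + 2*s (I(s, C) = (s + C) + ((s + C) - 6) = (C + s) + ((C + s) - 6) = (C + s) + (-6 + C + s) = -6 + 2*C + 2*s)
(-516 + 317)*I((-13 + f(5, 2))/(10 - 15), -18) = (-516 + 317)*(-6 + 2*(-18) + 2*((-13 + 1)/(10 - 15))) = -199*(-6 - 36 + 2*(-12/(-5))) = -199*(-6 - 36 + 2*(-12*(-⅕))) = -199*(-6 - 36 + 2*(12/5)) = -199*(-6 - 36 + 24/5) = -199*(-186/5) = 37014/5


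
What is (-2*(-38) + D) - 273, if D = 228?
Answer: 31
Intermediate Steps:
(-2*(-38) + D) - 273 = (-2*(-38) + 228) - 273 = (76 + 228) - 273 = 304 - 273 = 31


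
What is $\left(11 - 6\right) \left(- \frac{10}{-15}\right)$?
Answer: $\frac{10}{3} \approx 3.3333$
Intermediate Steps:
$\left(11 - 6\right) \left(- \frac{10}{-15}\right) = 5 \left(\left(-10\right) \left(- \frac{1}{15}\right)\right) = 5 \cdot \frac{2}{3} = \frac{10}{3}$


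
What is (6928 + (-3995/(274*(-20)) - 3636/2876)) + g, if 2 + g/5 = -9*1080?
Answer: -32846838151/788024 ≈ -41683.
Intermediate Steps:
g = -48610 (g = -10 + 5*(-9*1080) = -10 + 5*(-9720) = -10 - 48600 = -48610)
(6928 + (-3995/(274*(-20)) - 3636/2876)) + g = (6928 + (-3995/(274*(-20)) - 3636/2876)) - 48610 = (6928 + (-3995/(-5480) - 3636*1/2876)) - 48610 = (6928 + (-3995*(-1/5480) - 909/719)) - 48610 = (6928 + (799/1096 - 909/719)) - 48610 = (6928 - 421783/788024) - 48610 = 5459008489/788024 - 48610 = -32846838151/788024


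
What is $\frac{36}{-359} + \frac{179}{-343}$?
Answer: $- \frac{76609}{123137} \approx -0.62214$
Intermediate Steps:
$\frac{36}{-359} + \frac{179}{-343} = 36 \left(- \frac{1}{359}\right) + 179 \left(- \frac{1}{343}\right) = - \frac{36}{359} - \frac{179}{343} = - \frac{76609}{123137}$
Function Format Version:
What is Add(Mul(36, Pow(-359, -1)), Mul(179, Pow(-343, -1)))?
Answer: Rational(-76609, 123137) ≈ -0.62214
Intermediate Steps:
Add(Mul(36, Pow(-359, -1)), Mul(179, Pow(-343, -1))) = Add(Mul(36, Rational(-1, 359)), Mul(179, Rational(-1, 343))) = Add(Rational(-36, 359), Rational(-179, 343)) = Rational(-76609, 123137)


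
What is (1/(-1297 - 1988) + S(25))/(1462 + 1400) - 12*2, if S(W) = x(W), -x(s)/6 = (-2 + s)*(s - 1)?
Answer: -236520001/9401670 ≈ -25.157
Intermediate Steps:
x(s) = -6*(-1 + s)*(-2 + s) (x(s) = -6*(-2 + s)*(s - 1) = -6*(-2 + s)*(-1 + s) = -6*(-1 + s)*(-2 + s))
S(W) = -12 - 6*W² + 18*W
(1/(-1297 - 1988) + S(25))/(1462 + 1400) - 12*2 = (1/(-1297 - 1988) + (-12 - 6*25² + 18*25))/(1462 + 1400) - 12*2 = (1/(-3285) + (-12 - 6*625 + 450))/2862 - 24 = (-1/3285 + (-12 - 3750 + 450))*(1/2862) - 24 = (-1/3285 - 3312)*(1/2862) - 24 = -10879921/3285*1/2862 - 24 = -10879921/9401670 - 24 = -236520001/9401670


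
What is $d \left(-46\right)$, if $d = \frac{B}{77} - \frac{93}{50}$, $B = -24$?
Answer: $\frac{192303}{1925} \approx 99.898$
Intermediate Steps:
$d = - \frac{8361}{3850}$ ($d = - \frac{24}{77} - \frac{93}{50} = - \frac{8361}{3850} \approx -2.1717$)
$d \left(-46\right) = \left(- \frac{8361}{3850}\right) \left(-46\right) = \frac{192303}{1925}$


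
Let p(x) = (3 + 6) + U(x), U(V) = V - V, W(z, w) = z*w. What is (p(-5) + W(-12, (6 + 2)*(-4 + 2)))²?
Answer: 40401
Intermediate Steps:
W(z, w) = w*z
U(V) = 0
p(x) = 9 (p(x) = (3 + 6) + 0 = 9 + 0 = 9)
(p(-5) + W(-12, (6 + 2)*(-4 + 2)))² = (9 + ((6 + 2)*(-4 + 2))*(-12))² = (9 + (8*(-2))*(-12))² = (9 - 16*(-12))² = (9 + 192)² = 201² = 40401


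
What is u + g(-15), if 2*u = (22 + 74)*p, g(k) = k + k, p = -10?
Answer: -510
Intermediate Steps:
g(k) = 2*k
u = -480 (u = ((22 + 74)*(-10))/2 = (96*(-10))/2 = (½)*(-960) = -480)
u + g(-15) = -480 + 2*(-15) = -480 - 30 = -510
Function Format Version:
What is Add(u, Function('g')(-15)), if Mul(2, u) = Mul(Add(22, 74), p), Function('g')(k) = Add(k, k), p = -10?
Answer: -510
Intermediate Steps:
Function('g')(k) = Mul(2, k)
u = -480 (u = Mul(Rational(1, 2), Mul(Add(22, 74), -10)) = Mul(Rational(1, 2), Mul(96, -10)) = Mul(Rational(1, 2), -960) = -480)
Add(u, Function('g')(-15)) = Add(-480, Mul(2, -15)) = Add(-480, -30) = -510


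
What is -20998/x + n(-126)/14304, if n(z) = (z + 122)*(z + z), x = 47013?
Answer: -5270131/14009874 ≈ -0.37617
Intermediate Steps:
n(z) = 2*z*(122 + z) (n(z) = (122 + z)*(2*z) = 2*z*(122 + z))
-20998/x + n(-126)/14304 = -20998/47013 + (2*(-126)*(122 - 126))/14304 = -20998*1/47013 + (2*(-126)*(-4))*(1/14304) = -20998/47013 + 1008*(1/14304) = -20998/47013 + 21/298 = -5270131/14009874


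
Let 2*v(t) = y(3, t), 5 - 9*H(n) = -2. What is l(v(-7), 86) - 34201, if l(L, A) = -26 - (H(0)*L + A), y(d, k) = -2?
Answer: -308810/9 ≈ -34312.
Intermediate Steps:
H(n) = 7/9 (H(n) = 5/9 - ⅑*(-2) = 5/9 + 2/9 = 7/9)
v(t) = -1 (v(t) = (½)*(-2) = -1)
l(L, A) = -26 - A - 7*L/9 (l(L, A) = -26 - (7*L/9 + A) = -26 - (A + 7*L/9) = -26 + (-A - 7*L/9) = -26 - A - 7*L/9)
l(v(-7), 86) - 34201 = (-26 - 1*86 - 7/9*(-1)) - 34201 = (-26 - 86 + 7/9) - 34201 = -1001/9 - 34201 = -308810/9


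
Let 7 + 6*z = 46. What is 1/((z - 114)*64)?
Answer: -1/6880 ≈ -0.00014535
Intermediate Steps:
z = 13/2 (z = -7/6 + (⅙)*46 = -7/6 + 23/3 = 13/2 ≈ 6.5000)
1/((z - 114)*64) = 1/((13/2 - 114)*64) = 1/(-215/2*64) = 1/(-6880) = -1/6880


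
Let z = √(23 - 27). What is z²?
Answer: -4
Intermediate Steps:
z = 2*I (z = √(-4) = 2*I ≈ 2.0*I)
z² = (2*I)² = -4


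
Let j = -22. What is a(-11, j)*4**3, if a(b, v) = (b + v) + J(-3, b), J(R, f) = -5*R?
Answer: -1152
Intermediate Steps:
a(b, v) = 15 + b + v (a(b, v) = (b + v) - 5*(-3) = (b + v) + 15 = 15 + b + v)
a(-11, j)*4**3 = (15 - 11 - 22)*4**3 = -18*64 = -1152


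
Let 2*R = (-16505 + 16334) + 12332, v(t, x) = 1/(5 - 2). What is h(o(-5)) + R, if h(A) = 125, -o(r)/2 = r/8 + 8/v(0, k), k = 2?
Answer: 12411/2 ≈ 6205.5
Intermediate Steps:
v(t, x) = 1/3
o(r) = -48 - r/4 (o(r) = -2*(r/8 + 8/(1/3)) = -2*(r*(1/8) + 8*3) = -2*(r/8 + 24) = -2*(24 + r/8) = -48 - r/4)
R = 12161/2 (R = ((-16505 + 16334) + 12332)/2 = (-171 + 12332)/2 = (1/2)*12161 = 12161/2 ≈ 6080.5)
h(o(-5)) + R = 125 + 12161/2 = 12411/2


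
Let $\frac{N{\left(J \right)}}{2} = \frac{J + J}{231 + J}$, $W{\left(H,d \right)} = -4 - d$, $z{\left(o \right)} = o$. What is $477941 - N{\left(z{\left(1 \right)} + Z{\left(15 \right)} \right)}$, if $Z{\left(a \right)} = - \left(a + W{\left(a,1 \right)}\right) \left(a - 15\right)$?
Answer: $\frac{27720577}{58} \approx 4.7794 \cdot 10^{5}$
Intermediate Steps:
$Z{\left(a \right)} = - \left(-15 + a\right) \left(-5 + a\right)$ ($Z{\left(a \right)} = - \left(a - 5\right) \left(a - 15\right) = - \left(a - 5\right) \left(-15 + a\right) = - \left(-5 + a\right) \left(-15 + a\right) = - \left(-15 + a\right) \left(-5 + a\right)$)
$N{\left(J \right)} = \frac{4 J}{231 + J}$ ($N{\left(J \right)} = 2 \frac{J + J}{231 + J} = 2 \frac{2 J}{231 + J} = \frac{4 J}{231 + J}$)
$477941 - N{\left(z{\left(1 \right)} + Z{\left(15 \right)} \right)} = 477941 - \frac{4 \left(1 - 0\right)}{231 + \left(1 - 0\right)} = 477941 - \frac{4 \left(1 + 0\right)}{231 + \left(1 + 0\right)} = 477941 - 4 \cdot 1 \frac{1}{231 + 1} = 477941 - 4 \cdot 1 \cdot \frac{1}{232} = 477941 - \frac{1}{58} = \frac{27720577}{58}$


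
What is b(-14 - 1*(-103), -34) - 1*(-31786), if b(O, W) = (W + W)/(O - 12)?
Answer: 2447454/77 ≈ 31785.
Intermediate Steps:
b(O, W) = 2*W/(-12 + O) (b(O, W) = (2*W)/(-12 + O) = 2*W/(-12 + O))
b(-14 - 1*(-103), -34) - 1*(-31786) = 2*(-34)/(-12 + (-14 - 1*(-103))) - 1*(-31786) = 2*(-34)/(-12 + (-14 + 103)) + 31786 = 2*(-34)/(-12 + 89) + 31786 = 2*(-34)/77 + 31786 = 2*(-34)*(1/77) + 31786 = -68/77 + 31786 = 2447454/77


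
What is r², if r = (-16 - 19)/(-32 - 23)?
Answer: 49/121 ≈ 0.40496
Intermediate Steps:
r = 7/11 (r = -35/(-55) = -35*(-1/55) = 7/11 ≈ 0.63636)
r² = (7/11)² = 49/121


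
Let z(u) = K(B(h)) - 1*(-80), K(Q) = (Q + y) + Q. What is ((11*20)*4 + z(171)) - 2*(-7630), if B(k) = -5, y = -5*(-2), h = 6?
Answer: 16220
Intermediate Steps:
y = 10
K(Q) = 10 + 2*Q (K(Q) = (Q + 10) + Q = (10 + Q) + Q = 10 + 2*Q)
z(u) = 80 (z(u) = (10 + 2*(-5)) - 1*(-80) = (10 - 10) + 80 = 0 + 80 = 80)
((11*20)*4 + z(171)) - 2*(-7630) = ((11*20)*4 + 80) - 2*(-7630) = (220*4 + 80) + 15260 = (880 + 80) + 15260 = 960 + 15260 = 16220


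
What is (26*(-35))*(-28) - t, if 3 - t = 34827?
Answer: 60304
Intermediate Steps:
t = -34824 (t = 3 - 1*34827 = 3 - 34827 = -34824)
(26*(-35))*(-28) - t = (26*(-35))*(-28) - 1*(-34824) = -910*(-28) + 34824 = 25480 + 34824 = 60304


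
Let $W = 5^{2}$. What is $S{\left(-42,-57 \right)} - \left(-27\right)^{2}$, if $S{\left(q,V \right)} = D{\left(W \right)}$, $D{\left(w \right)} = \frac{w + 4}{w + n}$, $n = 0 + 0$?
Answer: $- \frac{18196}{25} \approx -727.84$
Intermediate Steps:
$n = 0$
$W = 25$
$D{\left(w \right)} = \frac{4 + w}{w}$ ($D{\left(w \right)} = \frac{w + 4}{w + 0} = \frac{4 + w}{w}$)
$S{\left(q,V \right)} = \frac{29}{25}$ ($S{\left(q,V \right)} = \frac{4 + 25}{25} = \frac{1}{25} \cdot 29 = \frac{29}{25}$)
$S{\left(-42,-57 \right)} - \left(-27\right)^{2} = \frac{29}{25} - \left(-27\right)^{2} = \frac{29}{25} - 729 = - \frac{18196}{25}$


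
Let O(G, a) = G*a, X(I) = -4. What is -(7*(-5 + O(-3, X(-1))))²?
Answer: -2401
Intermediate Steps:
-(7*(-5 + O(-3, X(-1))))² = -(7*(-5 - 3*(-4)))² = -(7*(-5 + 12))² = -(7*7)² = -1*49² = -1*2401 = -2401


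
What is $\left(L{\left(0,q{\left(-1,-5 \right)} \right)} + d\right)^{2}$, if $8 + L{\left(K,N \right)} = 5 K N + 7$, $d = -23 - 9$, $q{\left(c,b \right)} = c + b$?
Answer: $1089$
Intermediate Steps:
$q{\left(c,b \right)} = b + c$
$d = -32$ ($d = -23 - 9 = -32$)
$L{\left(K,N \right)} = -1 + 5 K N$ ($L{\left(K,N \right)} = -8 + \left(5 K N + 7\right) = -8 + \left(7 + 5 K N\right) = -1 + 5 K N$)
$\left(L{\left(0,q{\left(-1,-5 \right)} \right)} + d\right)^{2} = \left(\left(-1 + 5 \cdot 0 \left(-5 - 1\right)\right) - 32\right)^{2} = \left(\left(-1 + 5 \cdot 0 \left(-6\right)\right) - 32\right)^{2} = \left(\left(-1 + 0\right) - 32\right)^{2} = \left(-1 - 32\right)^{2} = \left(-33\right)^{2} = 1089$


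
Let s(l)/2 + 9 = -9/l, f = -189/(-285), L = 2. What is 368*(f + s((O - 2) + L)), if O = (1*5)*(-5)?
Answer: -2904624/475 ≈ -6115.0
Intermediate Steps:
O = -25 (O = 5*(-5) = -25)
f = 63/95 (f = -189*(-1/285) = 63/95 ≈ 0.66316)
s(l) = -18 - 18/l (s(l) = -18 + 2*(-9/l) = -18 - 18/l)
368*(f + s((O - 2) + L)) = 368*(63/95 + (-18 - 18/((-25 - 2) + 2))) = 368*(63/95 + (-18 - 18/(-27 + 2))) = 368*(63/95 + (-18 - 18/(-25))) = 368*(63/95 + (-18 - 18*(-1/25))) = 368*(63/95 + (-18 + 18/25)) = 368*(63/95 - 432/25) = 368*(-7893/475) = -2904624/475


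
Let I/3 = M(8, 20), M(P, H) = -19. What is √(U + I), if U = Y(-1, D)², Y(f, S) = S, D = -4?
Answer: I*√41 ≈ 6.4031*I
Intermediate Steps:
I = -57 (I = 3*(-19) = -57)
U = 16 (U = (-4)² = 16)
√(U + I) = √(16 - 57) = √(-41) = I*√41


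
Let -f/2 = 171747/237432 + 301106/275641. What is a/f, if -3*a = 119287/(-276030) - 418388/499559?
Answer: -954849056255286880298/8193115846645952193315 ≈ -0.11654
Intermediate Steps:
a = 175078534073/413679812310 (a = -(119287/(-276030) - 418388/499559)/3 = -(119287*(-1/276030) - 418388*1/499559)/3 = -(-119287/276030 - 418388/499559)/3 = -1/3*(-175078534073/137893270770) = 175078534073/413679812310 ≈ 0.42322)
f = -39610904873/10907665652 (f = -2*(171747/237432 + 301106/275641) = -2*(171747*(1/237432) + 301106*(1/275641)) = -2*(57249/79144 + 301106/275641) = -2*39610904873/21815331304 = -39610904873/10907665652 ≈ -3.6315)
a/f = 175078534073/(413679812310*(-39610904873/10907665652)) = (175078534073/413679812310)*(-10907665652/39610904873) = -954849056255286880298/8193115846645952193315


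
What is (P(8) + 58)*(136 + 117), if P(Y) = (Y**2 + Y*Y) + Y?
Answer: 49082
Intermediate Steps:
P(Y) = Y + 2*Y**2 (P(Y) = (Y**2 + Y**2) + Y = 2*Y**2 + Y = Y + 2*Y**2)
(P(8) + 58)*(136 + 117) = (8*(1 + 2*8) + 58)*(136 + 117) = (8*(1 + 16) + 58)*253 = (8*17 + 58)*253 = (136 + 58)*253 = 194*253 = 49082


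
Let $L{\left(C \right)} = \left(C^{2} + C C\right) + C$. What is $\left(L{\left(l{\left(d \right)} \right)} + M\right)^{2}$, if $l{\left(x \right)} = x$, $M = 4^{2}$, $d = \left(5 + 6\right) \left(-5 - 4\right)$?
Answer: $380991361$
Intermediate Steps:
$d = -99$ ($d = 11 \left(-9\right) = -99$)
$M = 16$
$L{\left(C \right)} = C + 2 C^{2}$ ($L{\left(C \right)} = \left(C^{2} + C^{2}\right) + C = 2 C^{2} + C = C + 2 C^{2}$)
$\left(L{\left(l{\left(d \right)} \right)} + M\right)^{2} = \left(- 99 \left(1 + 2 \left(-99\right)\right) + 16\right)^{2} = \left(- 99 \left(1 - 198\right) + 16\right)^{2} = \left(\left(-99\right) \left(-197\right) + 16\right)^{2} = \left(19503 + 16\right)^{2} = 19519^{2} = 380991361$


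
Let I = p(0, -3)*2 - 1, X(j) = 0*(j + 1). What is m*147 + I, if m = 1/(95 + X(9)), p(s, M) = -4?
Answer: -708/95 ≈ -7.4526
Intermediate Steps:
X(j) = 0 (X(j) = 0*(1 + j) = 0)
I = -9 (I = -4*2 - 1 = -8 - 1 = -9)
m = 1/95 (m = 1/(95 + 0) = 1/95 ≈ 0.010526)
m*147 + I = (1/95)*147 - 9 = 147/95 - 9 = -708/95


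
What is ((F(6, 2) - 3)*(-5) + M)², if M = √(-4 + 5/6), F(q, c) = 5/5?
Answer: (60 + I*√114)²/36 ≈ 96.833 + 35.59*I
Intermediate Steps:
F(q, c) = 1 (F(q, c) = 5*(⅕) = 1)
M = I*√114/6 (M = √(-4 + 5*(⅙)) = √(-4 + ⅚) = √(-19/6) = I*√114/6 ≈ 1.7795*I)
((F(6, 2) - 3)*(-5) + M)² = ((1 - 3)*(-5) + I*√114/6)² = (-2*(-5) + I*√114/6)² = (10 + I*√114/6)²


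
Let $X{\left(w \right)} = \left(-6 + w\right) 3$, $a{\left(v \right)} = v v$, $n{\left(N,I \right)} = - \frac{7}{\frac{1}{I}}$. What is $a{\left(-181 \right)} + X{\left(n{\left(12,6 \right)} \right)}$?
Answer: $32617$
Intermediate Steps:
$n{\left(N,I \right)} = - 7 I$
$a{\left(v \right)} = v^{2}$
$X{\left(w \right)} = -18 + 3 w$
$a{\left(-181 \right)} + X{\left(n{\left(12,6 \right)} \right)} = \left(-181\right)^{2} + \left(-18 + 3 \left(\left(-7\right) 6\right)\right) = 32761 + \left(-18 + 3 \left(-42\right)\right) = 32761 - 144 = 32617$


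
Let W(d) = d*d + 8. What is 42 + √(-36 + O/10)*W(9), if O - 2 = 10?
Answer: 42 + 89*I*√870/5 ≈ 42.0 + 525.02*I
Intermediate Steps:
O = 12 (O = 2 + 10 = 12)
W(d) = 8 + d² (W(d) = d² + 8 = 8 + d²)
42 + √(-36 + O/10)*W(9) = 42 + √(-36 + 12/10)*(8 + 9²) = 42 + √(-36 + 12*(⅒))*(8 + 81) = 42 + √(-36 + 6/5)*89 = 42 + √(-174/5)*89 = 42 + (I*√870/5)*89 = 42 + 89*I*√870/5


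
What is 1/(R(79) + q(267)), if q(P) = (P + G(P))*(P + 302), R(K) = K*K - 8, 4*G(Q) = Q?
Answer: 4/784547 ≈ 5.0985e-6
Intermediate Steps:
G(Q) = Q/4
R(K) = -8 + K² (R(K) = K² - 8 = -8 + K²)
q(P) = 5*P*(302 + P)/4 (q(P) = (P + P/4)*(P + 302) = (5*P/4)*(302 + P) = 5*P*(302 + P)/4)
1/(R(79) + q(267)) = 1/((-8 + 79²) + (5/4)*267*(302 + 267)) = 1/((-8 + 6241) + (5/4)*267*569) = 1/(6233 + 759615/4) = 1/(784547/4) = 4/784547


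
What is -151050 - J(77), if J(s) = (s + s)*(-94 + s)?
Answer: -148432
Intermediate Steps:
J(s) = 2*s*(-94 + s) (J(s) = (2*s)*(-94 + s) = 2*s*(-94 + s))
-151050 - J(77) = -151050 - 2*77*(-94 + 77) = -151050 - 2*77*(-17) = -151050 - 1*(-2618) = -151050 + 2618 = -148432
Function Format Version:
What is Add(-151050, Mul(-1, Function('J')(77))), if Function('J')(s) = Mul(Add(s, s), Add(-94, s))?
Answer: -148432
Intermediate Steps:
Function('J')(s) = Mul(2, s, Add(-94, s)) (Function('J')(s) = Mul(Mul(2, s), Add(-94, s)) = Mul(2, s, Add(-94, s)))
Add(-151050, Mul(-1, Function('J')(77))) = Add(-151050, Mul(-1, Mul(2, 77, Add(-94, 77)))) = Add(-151050, Mul(-1, Mul(2, 77, -17))) = Add(-151050, Mul(-1, -2618)) = Add(-151050, 2618) = -148432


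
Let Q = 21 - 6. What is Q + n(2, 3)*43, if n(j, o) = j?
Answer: 101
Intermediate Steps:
Q = 15
Q + n(2, 3)*43 = 15 + 2*43 = 15 + 86 = 101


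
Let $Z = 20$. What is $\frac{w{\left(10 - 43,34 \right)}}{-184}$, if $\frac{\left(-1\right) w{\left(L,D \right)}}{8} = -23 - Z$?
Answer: $- \frac{43}{23} \approx -1.8696$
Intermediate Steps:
$w{\left(L,D \right)} = 344$ ($w{\left(L,D \right)} = - 8 \left(-23 - 20\right) = \left(-8\right) \left(-43\right) = 344$)
$\frac{w{\left(10 - 43,34 \right)}}{-184} = \frac{344}{-184} = 344 \left(- \frac{1}{184}\right) = - \frac{43}{23}$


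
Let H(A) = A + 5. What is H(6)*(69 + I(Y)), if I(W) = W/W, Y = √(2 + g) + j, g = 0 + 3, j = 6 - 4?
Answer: 770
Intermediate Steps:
j = 2
g = 3
H(A) = 5 + A
Y = 2 + √5 (Y = √(2 + 3) + 2 = √5 + 2 = 2 + √5 ≈ 4.2361)
I(W) = 1
H(6)*(69 + I(Y)) = (5 + 6)*(69 + 1) = 11*70 = 770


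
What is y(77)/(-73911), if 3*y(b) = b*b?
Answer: -5929/221733 ≈ -0.026739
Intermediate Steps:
y(b) = b**2/3 (y(b) = (b*b)/3 = b**2/3)
y(77)/(-73911) = ((1/3)*77**2)/(-73911) = ((1/3)*5929)*(-1/73911) = (5929/3)*(-1/73911) = -5929/221733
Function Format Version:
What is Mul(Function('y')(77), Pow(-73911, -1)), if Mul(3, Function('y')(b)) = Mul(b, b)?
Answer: Rational(-5929, 221733) ≈ -0.026739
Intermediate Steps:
Function('y')(b) = Mul(Rational(1, 3), Pow(b, 2)) (Function('y')(b) = Mul(Rational(1, 3), Mul(b, b)) = Mul(Rational(1, 3), Pow(b, 2)))
Mul(Function('y')(77), Pow(-73911, -1)) = Mul(Mul(Rational(1, 3), Pow(77, 2)), Pow(-73911, -1)) = Mul(Mul(Rational(1, 3), 5929), Rational(-1, 73911)) = Mul(Rational(5929, 3), Rational(-1, 73911)) = Rational(-5929, 221733)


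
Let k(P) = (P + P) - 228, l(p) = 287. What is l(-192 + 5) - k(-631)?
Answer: 1777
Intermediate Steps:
k(P) = -228 + 2*P (k(P) = 2*P - 228 = -228 + 2*P)
l(-192 + 5) - k(-631) = 287 - (-228 + 2*(-631)) = 287 - (-228 - 1262) = 287 - 1*(-1490) = 287 + 1490 = 1777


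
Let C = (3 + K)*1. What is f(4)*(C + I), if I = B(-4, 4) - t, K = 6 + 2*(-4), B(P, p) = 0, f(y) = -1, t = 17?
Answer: 16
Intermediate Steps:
K = -2 (K = 6 - 8 = -2)
C = 1 (C = (3 - 2)*1 = 1*1 = 1)
I = -17 (I = 0 - 1*17 = 0 - 17 = -17)
f(4)*(C + I) = -(1 - 17) = -1*(-16) = 16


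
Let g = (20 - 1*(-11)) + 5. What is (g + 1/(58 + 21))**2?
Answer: 8094025/6241 ≈ 1296.9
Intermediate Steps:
g = 36 (g = (20 + 11) + 5 = 31 + 5 = 36)
(g + 1/(58 + 21))**2 = (36 + 1/(58 + 21))**2 = (36 + 1/79)**2 = (2845/79)**2 = 8094025/6241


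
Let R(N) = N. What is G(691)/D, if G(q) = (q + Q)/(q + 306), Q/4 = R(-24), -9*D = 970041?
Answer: -1785/322376959 ≈ -5.5370e-6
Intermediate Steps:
D = -323347/3 (D = -⅑*970041 = -323347/3 ≈ -1.0778e+5)
Q = -96 (Q = 4*(-24) = -96)
G(q) = (-96 + q)/(306 + q) (G(q) = (q - 96)/(q + 306) = (-96 + q)/(306 + q))
G(691)/D = ((-96 + 691)/(306 + 691))/(-323347/3) = (595/997)*(-3/323347) = -1785/322376959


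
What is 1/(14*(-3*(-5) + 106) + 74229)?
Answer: 1/75923 ≈ 1.3171e-5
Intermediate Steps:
1/(14*(-3*(-5) + 106) + 74229) = 1/(14*(15 + 106) + 74229) = 1/(14*121 + 74229) = 1/(1694 + 74229) = 1/75923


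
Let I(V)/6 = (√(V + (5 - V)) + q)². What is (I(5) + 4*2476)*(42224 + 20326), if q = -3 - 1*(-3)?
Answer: 621371700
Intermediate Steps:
q = 0 (q = -3 + 3 = 0)
I(V) = 30 (I(V) = 6*(√(V + (5 - V)) + 0)² = 6*(√5 + 0)² = 6*(√5)² = 6*5 = 30)
(I(5) + 4*2476)*(42224 + 20326) = (30 + 4*2476)*(42224 + 20326) = (30 + 9904)*62550 = 9934*62550 = 621371700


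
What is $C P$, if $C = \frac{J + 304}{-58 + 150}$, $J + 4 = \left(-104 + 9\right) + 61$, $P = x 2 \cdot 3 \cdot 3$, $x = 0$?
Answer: $0$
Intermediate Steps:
$P = 0$ ($P = 0 \cdot 2 \cdot 3 \cdot 3 = 0 \cdot 9 = 0$)
$J = -38$ ($J = -4 + \left(\left(-104 + 9\right) + 61\right) = -4 + \left(-95 + 61\right) = -4 - 34 = -38$)
$C = \frac{133}{46}$ ($C = \frac{-38 + 304}{-58 + 150} = \frac{266}{92} = 266 \cdot \frac{1}{92} = \frac{133}{46} \approx 2.8913$)
$C P = \frac{133}{46} \cdot 0 = 0$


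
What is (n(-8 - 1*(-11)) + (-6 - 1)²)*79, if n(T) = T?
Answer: 4108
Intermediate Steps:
(n(-8 - 1*(-11)) + (-6 - 1)²)*79 = ((-8 - 1*(-11)) + (-6 - 1)²)*79 = ((-8 + 11) + (-7)²)*79 = (3 + 49)*79 = 52*79 = 4108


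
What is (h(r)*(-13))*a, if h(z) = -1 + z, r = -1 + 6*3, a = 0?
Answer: 0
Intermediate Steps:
r = 17 (r = -1 + 18 = 17)
(h(r)*(-13))*a = ((-1 + 17)*(-13))*0 = (16*(-13))*0 = -208*0 = 0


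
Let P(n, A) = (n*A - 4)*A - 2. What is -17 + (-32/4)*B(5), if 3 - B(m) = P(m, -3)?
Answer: 399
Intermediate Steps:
P(n, A) = -2 + A*(-4 + A*n) (P(n, A) = (A*n - 4)*A - 2 = (-4 + A*n)*A - 2 = A*(-4 + A*n) - 2 = -2 + A*(-4 + A*n))
B(m) = -7 - 9*m (B(m) = 3 - (-2 - 4*(-3) + m*(-3)²) = 3 - (-2 + 12 + m*9) = 3 - (-2 + 12 + 9*m) = 3 - (10 + 9*m) = 3 + (-10 - 9*m) = -7 - 9*m)
-17 + (-32/4)*B(5) = -17 + (-32/4)*(-7 - 9*5) = -17 + (-32*¼)*(-7 - 45) = -17 - 8*(-52) = -17 + 416 = 399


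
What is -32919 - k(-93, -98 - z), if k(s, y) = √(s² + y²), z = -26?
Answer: -32919 - 3*√1537 ≈ -33037.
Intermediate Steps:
-32919 - k(-93, -98 - z) = -32919 - √((-93)² + (-98 - 1*(-26))²) = -32919 - √(8649 + (-98 + 26)²) = -32919 - √(8649 + (-72)²) = -32919 - √(8649 + 5184) = -32919 - √13833 = -32919 - 3*√1537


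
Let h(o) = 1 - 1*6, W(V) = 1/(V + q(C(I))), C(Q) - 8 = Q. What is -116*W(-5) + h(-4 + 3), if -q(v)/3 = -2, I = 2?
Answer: -121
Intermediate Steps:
C(Q) = 8 + Q
q(v) = 6 (q(v) = -3*(-2) = 6)
W(V) = 1/(6 + V) (W(V) = 1/(V + 6) = 1/(6 + V))
h(o) = -5 (h(o) = 1 - 6 = -5)
-116*W(-5) + h(-4 + 3) = -116/(6 - 5) - 5 = -116/1 - 5 = -116*1 - 5 = -116 - 5 = -121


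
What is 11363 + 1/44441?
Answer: 504983084/44441 ≈ 11363.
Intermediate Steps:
11363 + 1/44441 = 504983084/44441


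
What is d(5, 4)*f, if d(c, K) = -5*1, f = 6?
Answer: -30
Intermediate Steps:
d(c, K) = -5
d(5, 4)*f = -5*6 = -30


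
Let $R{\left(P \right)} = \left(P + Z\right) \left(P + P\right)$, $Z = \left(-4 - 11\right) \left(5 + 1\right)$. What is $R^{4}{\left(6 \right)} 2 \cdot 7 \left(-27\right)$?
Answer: $-390241927692288$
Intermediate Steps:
$Z = -90$ ($Z = \left(-4 - 11\right) 6 = \left(-15\right) 6 = -90$)
$R{\left(P \right)} = 2 P \left(-90 + P\right)$ ($R{\left(P \right)} = \left(P - 90\right) \left(P + P\right) = \left(-90 + P\right) 2 P = 2 P \left(-90 + P\right)$)
$R^{4}{\left(6 \right)} 2 \cdot 7 \left(-27\right) = \left(2 \cdot 6 \left(-90 + 6\right)\right)^{4} \cdot 2 \cdot 7 \left(-27\right) = \left(2 \cdot 6 \left(-84\right)\right)^{4} \cdot 14 \left(-27\right) = \left(-1008\right)^{4} \cdot 14 \left(-27\right) = 1032386052096 \cdot 14 \left(-27\right) = 14453404729344 \left(-27\right) = -390241927692288$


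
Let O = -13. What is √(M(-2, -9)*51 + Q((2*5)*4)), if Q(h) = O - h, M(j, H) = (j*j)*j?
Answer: I*√461 ≈ 21.471*I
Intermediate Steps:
M(j, H) = j³ (M(j, H) = j²*j = j³)
Q(h) = -13 - h
√(M(-2, -9)*51 + Q((2*5)*4)) = √((-2)³*51 + (-13 - 2*5*4)) = √(-8*51 + (-13 - 10*4)) = √(-408 + (-13 - 1*40)) = √(-408 + (-13 - 40)) = √(-408 - 53) = √(-461) = I*√461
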